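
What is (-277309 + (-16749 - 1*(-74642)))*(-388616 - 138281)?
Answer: 115609632152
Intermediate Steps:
(-277309 + (-16749 - 1*(-74642)))*(-388616 - 138281) = (-277309 + (-16749 + 74642))*(-526897) = (-277309 + 57893)*(-526897) = -219416*(-526897) = 115609632152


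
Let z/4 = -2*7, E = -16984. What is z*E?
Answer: 951104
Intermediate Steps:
z = -56 (z = 4*(-2*7) = 4*(-14) = -56)
z*E = -56*(-16984) = 951104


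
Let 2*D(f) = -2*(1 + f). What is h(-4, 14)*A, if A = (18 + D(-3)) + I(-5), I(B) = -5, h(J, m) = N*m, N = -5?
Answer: -1050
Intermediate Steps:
h(J, m) = -5*m
D(f) = -1 - f (D(f) = (-2*(1 + f))/2 = (-2 - 2*f)/2 = -1 - f)
A = 15 (A = (18 + (-1 - 1*(-3))) - 5 = (18 + (-1 + 3)) - 5 = (18 + 2) - 5 = 20 - 5 = 15)
h(-4, 14)*A = -5*14*15 = -70*15 = -1050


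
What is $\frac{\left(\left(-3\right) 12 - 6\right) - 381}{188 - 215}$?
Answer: $\frac{47}{3} \approx 15.667$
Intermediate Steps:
$\frac{\left(\left(-3\right) 12 - 6\right) - 381}{188 - 215} = \frac{\left(-36 - 6\right) - 381}{-27} = \left(-42 - 381\right) \left(- \frac{1}{27}\right) = \left(-423\right) \left(- \frac{1}{27}\right) = \frac{47}{3}$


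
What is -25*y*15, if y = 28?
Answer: -10500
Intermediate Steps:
-25*y*15 = -25*28*15 = -700*15 = -10500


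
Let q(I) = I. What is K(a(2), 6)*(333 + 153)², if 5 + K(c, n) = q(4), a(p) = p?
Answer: -236196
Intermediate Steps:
K(c, n) = -1 (K(c, n) = -5 + 4 = -1)
K(a(2), 6)*(333 + 153)² = -(333 + 153)² = -1*486² = -1*236196 = -236196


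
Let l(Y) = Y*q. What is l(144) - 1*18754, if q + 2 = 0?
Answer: -19042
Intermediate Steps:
q = -2 (q = -2 + 0 = -2)
l(Y) = -2*Y (l(Y) = Y*(-2) = -2*Y)
l(144) - 1*18754 = -2*144 - 1*18754 = -288 - 18754 = -19042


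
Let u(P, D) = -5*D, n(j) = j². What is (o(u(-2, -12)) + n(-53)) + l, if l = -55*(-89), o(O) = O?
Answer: 7764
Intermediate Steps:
l = 4895
(o(u(-2, -12)) + n(-53)) + l = (-5*(-12) + (-53)²) + 4895 = (60 + 2809) + 4895 = 2869 + 4895 = 7764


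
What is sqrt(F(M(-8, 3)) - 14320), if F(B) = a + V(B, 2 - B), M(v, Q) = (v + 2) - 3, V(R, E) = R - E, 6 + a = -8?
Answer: I*sqrt(14354) ≈ 119.81*I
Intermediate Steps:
a = -14 (a = -6 - 8 = -14)
M(v, Q) = -1 + v (M(v, Q) = (2 + v) - 3 = -1 + v)
F(B) = -16 + 2*B (F(B) = -14 + (B - (2 - B)) = -14 + (B + (-2 + B)) = -14 + (-2 + 2*B) = -16 + 2*B)
sqrt(F(M(-8, 3)) - 14320) = sqrt((-16 + 2*(-1 - 8)) - 14320) = sqrt((-16 + 2*(-9)) - 14320) = sqrt((-16 - 18) - 14320) = sqrt(-34 - 14320) = sqrt(-14354) = I*sqrt(14354)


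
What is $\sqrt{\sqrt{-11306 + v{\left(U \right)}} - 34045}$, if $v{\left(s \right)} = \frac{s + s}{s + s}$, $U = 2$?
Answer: $\sqrt{-34045 + i \sqrt{11305}} \approx 0.2881 + 184.51 i$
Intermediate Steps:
$v{\left(s \right)} = 1$ ($v{\left(s \right)} = \frac{2 s}{2 s} = 2 s \frac{1}{2 s} = 1$)
$\sqrt{\sqrt{-11306 + v{\left(U \right)}} - 34045} = \sqrt{\sqrt{-11306 + 1} - 34045} = \sqrt{\sqrt{-11305} - 34045} = \sqrt{i \sqrt{11305} - 34045} = \sqrt{-34045 + i \sqrt{11305}}$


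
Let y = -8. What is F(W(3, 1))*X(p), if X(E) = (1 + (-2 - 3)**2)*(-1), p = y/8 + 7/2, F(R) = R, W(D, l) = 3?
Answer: -78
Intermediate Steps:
p = 5/2 (p = -8/8 + 7/2 = -8*1/8 + 7*(1/2) = -1 + 7/2 = 5/2 ≈ 2.5000)
X(E) = -26 (X(E) = (1 + (-5)**2)*(-1) = (1 + 25)*(-1) = 26*(-1) = -26)
F(W(3, 1))*X(p) = 3*(-26) = -78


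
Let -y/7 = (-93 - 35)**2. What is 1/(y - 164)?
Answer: -1/114852 ≈ -8.7069e-6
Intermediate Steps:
y = -114688 (y = -7*(-93 - 35)**2 = -7*(-128)**2 = -7*16384 = -114688)
1/(y - 164) = 1/(-114688 - 164) = 1/(-114852) = -1/114852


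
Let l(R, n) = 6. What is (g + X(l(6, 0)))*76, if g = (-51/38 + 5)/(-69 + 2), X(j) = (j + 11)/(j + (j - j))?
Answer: 42448/201 ≈ 211.18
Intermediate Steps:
X(j) = (11 + j)/j (X(j) = (11 + j)/(j + 0) = (11 + j)/j)
g = -139/2546 (g = (-51*1/38 + 5)/(-67) = (-51/38 + 5)*(-1/67) = (139/38)*(-1/67) = -139/2546 ≈ -0.054595)
(g + X(l(6, 0)))*76 = (-139/2546 + (11 + 6)/6)*76 = (-139/2546 + (⅙)*17)*76 = (-139/2546 + 17/6)*76 = (10612/3819)*76 = 42448/201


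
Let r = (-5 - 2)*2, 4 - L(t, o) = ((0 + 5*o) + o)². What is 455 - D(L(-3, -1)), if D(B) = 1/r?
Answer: 6371/14 ≈ 455.07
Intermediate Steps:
L(t, o) = 4 - 36*o² (L(t, o) = 4 - ((0 + 5*o) + o)² = 4 - (5*o + o)² = 4 - (6*o)² = 4 - 36*o²)
r = -14 (r = -7*2 = -14)
D(B) = -1/14 (D(B) = 1/(-14) = -1/14)
455 - D(L(-3, -1)) = 455 - 1*(-1/14) = 455 + 1/14 = 6371/14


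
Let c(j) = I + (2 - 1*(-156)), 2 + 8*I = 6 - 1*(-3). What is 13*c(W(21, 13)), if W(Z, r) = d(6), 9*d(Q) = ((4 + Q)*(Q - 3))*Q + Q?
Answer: 16523/8 ≈ 2065.4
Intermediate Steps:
d(Q) = Q/9 + Q*(-3 + Q)*(4 + Q)/9 (d(Q) = (((4 + Q)*(Q - 3))*Q + Q)/9 = (((4 + Q)*(-3 + Q))*Q + Q)/9 = (((-3 + Q)*(4 + Q))*Q + Q)/9 = (Q*(-3 + Q)*(4 + Q) + Q)/9 = (Q + Q*(-3 + Q)*(4 + Q))/9 = Q/9 + Q*(-3 + Q)*(4 + Q)/9)
W(Z, r) = 62/3 (W(Z, r) = (⅑)*6*(-11 + 6 + 6²) = (⅑)*6*(-11 + 6 + 36) = (⅑)*6*31 = 62/3)
I = 7/8 (I = -¼ + (6 - 1*(-3))/8 = -¼ + (6 + 3)/8 = -¼ + (⅛)*9 = -¼ + 9/8 = 7/8 ≈ 0.87500)
c(j) = 1271/8 (c(j) = 7/8 + (2 - 1*(-156)) = 7/8 + (2 + 156) = 7/8 + 158 = 1271/8)
13*c(W(21, 13)) = 13*(1271/8) = 16523/8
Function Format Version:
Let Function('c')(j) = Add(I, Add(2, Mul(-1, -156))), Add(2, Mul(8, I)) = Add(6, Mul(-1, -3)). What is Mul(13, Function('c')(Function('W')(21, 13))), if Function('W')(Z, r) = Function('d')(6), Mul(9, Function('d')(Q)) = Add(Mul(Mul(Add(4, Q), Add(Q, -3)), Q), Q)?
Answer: Rational(16523, 8) ≈ 2065.4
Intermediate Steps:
Function('d')(Q) = Add(Mul(Rational(1, 9), Q), Mul(Rational(1, 9), Q, Add(-3, Q), Add(4, Q))) (Function('d')(Q) = Mul(Rational(1, 9), Add(Mul(Mul(Add(4, Q), Add(Q, -3)), Q), Q)) = Mul(Rational(1, 9), Add(Mul(Mul(Add(4, Q), Add(-3, Q)), Q), Q)) = Mul(Rational(1, 9), Add(Mul(Mul(Add(-3, Q), Add(4, Q)), Q), Q)) = Mul(Rational(1, 9), Add(Mul(Q, Add(-3, Q), Add(4, Q)), Q)) = Mul(Rational(1, 9), Add(Q, Mul(Q, Add(-3, Q), Add(4, Q)))) = Add(Mul(Rational(1, 9), Q), Mul(Rational(1, 9), Q, Add(-3, Q), Add(4, Q))))
Function('W')(Z, r) = Rational(62, 3) (Function('W')(Z, r) = Mul(Rational(1, 9), 6, Add(-11, 6, Pow(6, 2))) = Mul(Rational(1, 9), 6, Add(-11, 6, 36)) = Mul(Rational(1, 9), 6, 31) = Rational(62, 3))
I = Rational(7, 8) (I = Add(Rational(-1, 4), Mul(Rational(1, 8), Add(6, Mul(-1, -3)))) = Add(Rational(-1, 4), Mul(Rational(1, 8), Add(6, 3))) = Add(Rational(-1, 4), Mul(Rational(1, 8), 9)) = Add(Rational(-1, 4), Rational(9, 8)) = Rational(7, 8) ≈ 0.87500)
Function('c')(j) = Rational(1271, 8) (Function('c')(j) = Add(Rational(7, 8), Add(2, Mul(-1, -156))) = Add(Rational(7, 8), Add(2, 156)) = Add(Rational(7, 8), 158) = Rational(1271, 8))
Mul(13, Function('c')(Function('W')(21, 13))) = Mul(13, Rational(1271, 8)) = Rational(16523, 8)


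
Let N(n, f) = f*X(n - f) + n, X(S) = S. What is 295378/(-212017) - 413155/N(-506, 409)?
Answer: -23094363463/79451462597 ≈ -0.29067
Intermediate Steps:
N(n, f) = n + f*(n - f) (N(n, f) = f*(n - f) + n = n + f*(n - f))
295378/(-212017) - 413155/N(-506, 409) = 295378/(-212017) - 413155/(-506 - 1*409*(409 - 1*(-506))) = 295378*(-1/212017) - 413155/(-506 - 1*409*(409 + 506)) = -295378/212017 - 413155/(-506 - 1*409*915) = -295378/212017 - 413155/(-506 - 374235) = -295378/212017 - 413155/(-374741) = -295378/212017 - 413155*(-1/374741) = -295378/212017 + 413155/374741 = -23094363463/79451462597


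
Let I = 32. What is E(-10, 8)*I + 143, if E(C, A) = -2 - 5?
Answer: -81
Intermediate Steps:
E(C, A) = -7
E(-10, 8)*I + 143 = -7*32 + 143 = -224 + 143 = -81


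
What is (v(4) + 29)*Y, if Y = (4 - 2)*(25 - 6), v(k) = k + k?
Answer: 1406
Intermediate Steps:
v(k) = 2*k
Y = 38 (Y = 2*19 = 38)
(v(4) + 29)*Y = (2*4 + 29)*38 = (8 + 29)*38 = 37*38 = 1406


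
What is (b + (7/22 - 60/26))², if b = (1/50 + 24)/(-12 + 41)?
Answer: 14493992881/10748505625 ≈ 1.3485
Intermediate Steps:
b = 1201/1450 (b = (1/50 + 24)/29 = (1201/50)*(1/29) = 1201/1450 ≈ 0.82828)
(b + (7/22 - 60/26))² = (1201/1450 + (7/22 - 60/26))² = (1201/1450 + (7*(1/22) - 60*1/26))² = (1201/1450 + (7/22 - 30/13))² = (1201/1450 - 569/286)² = (-120391/103675)² = 14493992881/10748505625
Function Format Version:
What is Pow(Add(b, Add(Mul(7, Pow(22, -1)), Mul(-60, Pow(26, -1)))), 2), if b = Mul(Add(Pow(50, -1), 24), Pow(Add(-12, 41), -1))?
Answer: Rational(14493992881, 10748505625) ≈ 1.3485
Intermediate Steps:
b = Rational(1201, 1450) (b = Mul(Add(Rational(1, 50), 24), Pow(29, -1)) = Mul(Rational(1201, 50), Rational(1, 29)) = Rational(1201, 1450) ≈ 0.82828)
Pow(Add(b, Add(Mul(7, Pow(22, -1)), Mul(-60, Pow(26, -1)))), 2) = Pow(Add(Rational(1201, 1450), Add(Mul(7, Pow(22, -1)), Mul(-60, Pow(26, -1)))), 2) = Pow(Add(Rational(1201, 1450), Add(Mul(7, Rational(1, 22)), Mul(-60, Rational(1, 26)))), 2) = Pow(Add(Rational(1201, 1450), Add(Rational(7, 22), Rational(-30, 13))), 2) = Pow(Add(Rational(1201, 1450), Rational(-569, 286)), 2) = Pow(Rational(-120391, 103675), 2) = Rational(14493992881, 10748505625)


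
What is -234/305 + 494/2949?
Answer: -539396/899445 ≈ -0.59970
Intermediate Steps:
-234/305 + 494/2949 = -539396/899445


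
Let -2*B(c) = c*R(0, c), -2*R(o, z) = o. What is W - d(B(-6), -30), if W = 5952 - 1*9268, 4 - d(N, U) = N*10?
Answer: -3320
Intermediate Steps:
R(o, z) = -o/2
B(c) = 0 (B(c) = -c*(-1/2*0)/2 = -c*0/2 = -1/2*0 = 0)
d(N, U) = 4 - 10*N (d(N, U) = 4 - N*10 = 4 - 10*N)
W = -3316 (W = 5952 - 9268 = -3316)
W - d(B(-6), -30) = -3316 - (4 - 10*0) = -3316 - (4 + 0) = -3316 - 1*4 = -3316 - 4 = -3320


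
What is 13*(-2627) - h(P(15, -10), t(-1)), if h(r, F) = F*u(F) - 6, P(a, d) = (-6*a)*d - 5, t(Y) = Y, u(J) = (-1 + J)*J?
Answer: -34143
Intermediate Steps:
u(J) = J*(-1 + J)
P(a, d) = -5 - 6*a*d (P(a, d) = -6*a*d - 5 = -5 - 6*a*d)
h(r, F) = -6 + F²*(-1 + F) (h(r, F) = F*(F*(-1 + F)) - 6 = F²*(-1 + F) - 6 = -6 + F²*(-1 + F))
13*(-2627) - h(P(15, -10), t(-1)) = 13*(-2627) - (-6 + (-1)²*(-1 - 1)) = -34151 - (-6 + 1*(-2)) = -34151 - (-6 - 2) = -34151 - 1*(-8) = -34151 + 8 = -34143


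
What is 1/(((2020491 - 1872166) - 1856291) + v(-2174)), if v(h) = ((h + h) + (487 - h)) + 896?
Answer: -1/1708757 ≈ -5.8522e-7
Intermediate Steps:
v(h) = 1383 + h (v(h) = (2*h + (487 - h)) + 896 = (487 + h) + 896 = 1383 + h)
1/(((2020491 - 1872166) - 1856291) + v(-2174)) = 1/(((2020491 - 1872166) - 1856291) + (1383 - 2174)) = 1/((148325 - 1856291) - 791) = 1/(-1707966 - 791) = 1/(-1708757) = -1/1708757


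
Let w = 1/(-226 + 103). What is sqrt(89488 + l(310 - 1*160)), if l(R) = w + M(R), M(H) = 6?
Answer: sqrt(1353954603)/123 ≈ 299.16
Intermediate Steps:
w = -1/123 (w = 1/(-123) = -1/123 ≈ -0.0081301)
l(R) = 737/123 (l(R) = -1/123 + 6 = 737/123)
sqrt(89488 + l(310 - 1*160)) = sqrt(89488 + 737/123) = sqrt(11007761/123) = sqrt(1353954603)/123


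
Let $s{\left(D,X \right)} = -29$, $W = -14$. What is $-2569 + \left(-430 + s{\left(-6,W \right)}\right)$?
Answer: $-3028$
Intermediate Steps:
$-2569 + \left(-430 + s{\left(-6,W \right)}\right) = -2569 - 459 = -3028$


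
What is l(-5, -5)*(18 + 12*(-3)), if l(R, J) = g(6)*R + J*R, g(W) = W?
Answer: 90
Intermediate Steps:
l(R, J) = 6*R + J*R
l(-5, -5)*(18 + 12*(-3)) = (-5*(6 - 5))*(18 + 12*(-3)) = (-5*1)*(18 - 36) = -5*(-18) = 90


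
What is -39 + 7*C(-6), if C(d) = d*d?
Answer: 213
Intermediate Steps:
C(d) = d²
-39 + 7*C(-6) = -39 + 7*(-6)² = -39 + 7*36 = -39 + 252 = 213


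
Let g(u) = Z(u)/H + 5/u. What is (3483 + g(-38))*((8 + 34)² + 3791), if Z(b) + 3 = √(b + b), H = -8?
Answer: 2941111415/152 - 5555*I*√19/4 ≈ 1.9349e+7 - 6053.4*I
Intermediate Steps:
Z(b) = -3 + √2*√b (Z(b) = -3 + √(b + b) = -3 + √(2*b) = -3 + √2*√b)
g(u) = 3/8 + 5/u - √2*√u/8 (g(u) = (-3 + √2*√u)/(-8) + 5/u = (-3 + √2*√u)*(-⅛) + 5/u = (3/8 - √2*√u/8) + 5/u = 3/8 + 5/u - √2*√u/8)
(3483 + g(-38))*((8 + 34)² + 3791) = (3483 + (⅛)*(40 - 38*(3 - √2*√(-38)))/(-38))*((8 + 34)² + 3791) = (3483 + (⅛)*(-1/38)*(40 - 38*(3 - √2*I*√38)))*(42² + 3791) = (3483 + (⅛)*(-1/38)*(40 - 38*(3 - 2*I*√19)))*(1764 + 3791) = (3483 + (⅛)*(-1/38)*(40 + (-114 + 76*I*√19)))*5555 = (3483 + (⅛)*(-1/38)*(-74 + 76*I*√19))*5555 = (3483 + (37/152 - I*√19/4))*5555 = (529453/152 - I*√19/4)*5555 = 2941111415/152 - 5555*I*√19/4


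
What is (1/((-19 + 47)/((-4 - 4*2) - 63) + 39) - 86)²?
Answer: 62034370489/8392609 ≈ 7391.5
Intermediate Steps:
(1/((-19 + 47)/((-4 - 4*2) - 63) + 39) - 86)² = (1/(28/((-4 - 8) - 63) + 39) - 86)² = (1/(28/(-12 - 63) + 39) - 86)² = (1/(28/(-75) + 39) - 86)² = (1/(28*(-1/75) + 39) - 86)² = (1/(-28/75 + 39) - 86)² = (1/(2897/75) - 86)² = (75/2897 - 86)² = (-249067/2897)² = 62034370489/8392609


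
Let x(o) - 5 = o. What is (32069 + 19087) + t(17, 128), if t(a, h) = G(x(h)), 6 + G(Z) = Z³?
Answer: 2403787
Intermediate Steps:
x(o) = 5 + o
G(Z) = -6 + Z³
t(a, h) = -6 + (5 + h)³
(32069 + 19087) + t(17, 128) = (32069 + 19087) + (-6 + (5 + 128)³) = 51156 + (-6 + 133³) = 51156 + (-6 + 2352637) = 51156 + 2352631 = 2403787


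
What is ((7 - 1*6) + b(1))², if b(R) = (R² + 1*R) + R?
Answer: 16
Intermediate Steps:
b(R) = R² + 2*R (b(R) = (R² + R) + R = (R + R²) + R = R² + 2*R)
((7 - 1*6) + b(1))² = ((7 - 1*6) + 1*(2 + 1))² = ((7 - 6) + 1*3)² = (1 + 3)² = 4² = 16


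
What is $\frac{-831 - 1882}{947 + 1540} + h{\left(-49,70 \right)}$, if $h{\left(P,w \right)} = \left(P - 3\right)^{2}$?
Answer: $\frac{6722135}{2487} \approx 2702.9$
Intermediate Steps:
$h{\left(P,w \right)} = \left(-3 + P\right)^{2}$
$\frac{-831 - 1882}{947 + 1540} + h{\left(-49,70 \right)} = \frac{-831 - 1882}{947 + 1540} + \left(-3 - 49\right)^{2} = - \frac{2713}{2487} + \left(-52\right)^{2} = \left(-2713\right) \frac{1}{2487} + 2704 = - \frac{2713}{2487} + 2704 = \frac{6722135}{2487}$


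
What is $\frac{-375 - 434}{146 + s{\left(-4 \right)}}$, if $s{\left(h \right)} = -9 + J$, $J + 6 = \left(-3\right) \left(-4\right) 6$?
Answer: $- \frac{809}{203} \approx -3.9852$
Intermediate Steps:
$J = 66$ ($J = -6 + \left(-3\right) \left(-4\right) 6 = -6 + 12 \cdot 6 = -6 + 72 = 66$)
$s{\left(h \right)} = 57$ ($s{\left(h \right)} = -9 + 66 = 57$)
$\frac{-375 - 434}{146 + s{\left(-4 \right)}} = \frac{-375 - 434}{146 + 57} = - \frac{809}{203}$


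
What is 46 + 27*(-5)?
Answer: -89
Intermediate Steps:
46 + 27*(-5) = 46 - 135 = -89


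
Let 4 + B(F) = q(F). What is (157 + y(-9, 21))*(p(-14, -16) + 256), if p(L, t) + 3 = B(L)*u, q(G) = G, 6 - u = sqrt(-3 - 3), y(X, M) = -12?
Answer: 21025 + 2610*I*sqrt(6) ≈ 21025.0 + 6393.2*I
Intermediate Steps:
u = 6 - I*sqrt(6) (u = 6 - sqrt(-3 - 3) = 6 - sqrt(-6) = 6 - I*sqrt(6) ≈ 6.0 - 2.4495*I)
B(F) = -4 + F
p(L, t) = -3 + (-4 + L)*(6 - I*sqrt(6))
(157 + y(-9, 21))*(p(-14, -16) + 256) = (157 - 12)*((-3 + (-4 - 14)*(6 - I*sqrt(6))) + 256) = 145*((-3 - 18*(6 - I*sqrt(6))) + 256) = 145*((-3 + (-108 + 18*I*sqrt(6))) + 256) = 145*((-111 + 18*I*sqrt(6)) + 256) = 145*(145 + 18*I*sqrt(6)) = 21025 + 2610*I*sqrt(6)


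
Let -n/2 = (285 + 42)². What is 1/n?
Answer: -1/213858 ≈ -4.6760e-6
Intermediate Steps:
n = -213858 (n = -2*(285 + 42)² = -2*327² = -2*106929 = -213858)
1/n = 1/(-213858) = -1/213858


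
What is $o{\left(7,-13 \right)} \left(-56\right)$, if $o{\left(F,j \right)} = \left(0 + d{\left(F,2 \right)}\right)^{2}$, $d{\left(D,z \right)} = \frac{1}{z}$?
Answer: $-14$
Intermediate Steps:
$o{\left(F,j \right)} = \frac{1}{4}$ ($o{\left(F,j \right)} = \left(0 + \frac{1}{2}\right)^{2} = \left(\frac{1}{2}\right)^{2} = \frac{1}{4}$)
$o{\left(7,-13 \right)} \left(-56\right) = \frac{1}{4} \left(-56\right) = -14$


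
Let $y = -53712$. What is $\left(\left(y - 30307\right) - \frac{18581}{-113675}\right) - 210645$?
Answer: $- \frac{33495911619}{113675} \approx -2.9466 \cdot 10^{5}$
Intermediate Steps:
$\left(\left(y - 30307\right) - \frac{18581}{-113675}\right) - 210645 = \left(\left(-53712 - 30307\right) - \frac{18581}{-113675}\right) - 210645 = \left(-84019 - - \frac{18581}{113675}\right) - 210645 = \left(-84019 + \frac{18581}{113675}\right) - 210645 = - \frac{9550841244}{113675} - 210645 = - \frac{33495911619}{113675}$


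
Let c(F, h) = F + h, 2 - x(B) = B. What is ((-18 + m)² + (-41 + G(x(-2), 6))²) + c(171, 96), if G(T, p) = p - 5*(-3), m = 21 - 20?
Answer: 956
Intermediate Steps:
x(B) = 2 - B
m = 1
G(T, p) = 15 + p (G(T, p) = p + 15 = 15 + p)
((-18 + m)² + (-41 + G(x(-2), 6))²) + c(171, 96) = ((-18 + 1)² + (-41 + (15 + 6))²) + (171 + 96) = ((-17)² + (-41 + 21)²) + 267 = (289 + (-20)²) + 267 = (289 + 400) + 267 = 689 + 267 = 956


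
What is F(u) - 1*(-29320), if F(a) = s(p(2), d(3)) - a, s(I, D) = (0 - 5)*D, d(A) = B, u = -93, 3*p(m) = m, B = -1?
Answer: 29418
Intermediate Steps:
p(m) = m/3
d(A) = -1
s(I, D) = -5*D
F(a) = 5 - a (F(a) = -5*(-1) - a = 5 - a)
F(u) - 1*(-29320) = (5 - 1*(-93)) - 1*(-29320) = (5 + 93) + 29320 = 98 + 29320 = 29418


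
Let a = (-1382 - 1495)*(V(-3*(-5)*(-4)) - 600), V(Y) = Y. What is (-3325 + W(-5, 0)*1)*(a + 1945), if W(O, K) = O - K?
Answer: -6329547450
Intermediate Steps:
a = 1898820 (a = (-1382 - 1495)*(-3*(-5)*(-4) - 600) = -2877*(15*(-4) - 600) = -2877*(-60 - 600) = -2877*(-660) = 1898820)
(-3325 + W(-5, 0)*1)*(a + 1945) = (-3325 + (-5 - 1*0)*1)*(1898820 + 1945) = (-3325 + (-5 + 0)*1)*1900765 = (-3325 - 5*1)*1900765 = (-3325 - 5)*1900765 = -3330*1900765 = -6329547450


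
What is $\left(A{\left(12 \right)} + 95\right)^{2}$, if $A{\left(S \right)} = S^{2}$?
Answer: $57121$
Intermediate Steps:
$\left(A{\left(12 \right)} + 95\right)^{2} = \left(12^{2} + 95\right)^{2} = \left(144 + 95\right)^{2} = 239^{2} = 57121$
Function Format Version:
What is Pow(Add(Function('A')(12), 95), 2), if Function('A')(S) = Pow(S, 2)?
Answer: 57121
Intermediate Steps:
Pow(Add(Function('A')(12), 95), 2) = Pow(Add(Pow(12, 2), 95), 2) = Pow(Add(144, 95), 2) = Pow(239, 2) = 57121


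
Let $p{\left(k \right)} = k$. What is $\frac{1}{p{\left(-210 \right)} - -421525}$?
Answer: $\frac{1}{421315} \approx 2.3735 \cdot 10^{-6}$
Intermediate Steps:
$\frac{1}{p{\left(-210 \right)} - -421525} = \frac{1}{-210 - -421525} = \frac{1}{-210 + 421525} = \frac{1}{421315}$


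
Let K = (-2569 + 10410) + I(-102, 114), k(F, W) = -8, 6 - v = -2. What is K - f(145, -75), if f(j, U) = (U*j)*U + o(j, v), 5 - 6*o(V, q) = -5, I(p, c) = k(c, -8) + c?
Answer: -2423039/3 ≈ -8.0768e+5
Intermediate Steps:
v = 8 (v = 6 - 1*(-2) = 6 + 2 = 8)
I(p, c) = -8 + c
o(V, q) = 5/3 (o(V, q) = ⅚ - ⅙*(-5) = ⅚ + ⅚ = 5/3)
K = 7947 (K = (-2569 + 10410) + (-8 + 114) = 7841 + 106 = 7947)
f(j, U) = 5/3 + j*U² (f(j, U) = (U*j)*U + 5/3 = j*U² + 5/3 = 5/3 + j*U²)
K - f(145, -75) = 7947 - (5/3 + 145*(-75)²) = 7947 - (5/3 + 145*5625) = 7947 - (5/3 + 815625) = 7947 - 1*2446880/3 = 7947 - 2446880/3 = -2423039/3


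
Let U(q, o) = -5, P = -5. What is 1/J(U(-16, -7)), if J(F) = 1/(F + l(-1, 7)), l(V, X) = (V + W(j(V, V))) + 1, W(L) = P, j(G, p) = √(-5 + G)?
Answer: -10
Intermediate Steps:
W(L) = -5
l(V, X) = -4 + V (l(V, X) = (V - 5) + 1 = (-5 + V) + 1 = -4 + V)
J(F) = 1/(-5 + F) (J(F) = 1/(F + (-4 - 1)) = 1/(F - 5) = 1/(-5 + F))
1/J(U(-16, -7)) = 1/(1/(-5 - 5)) = 1/(1/(-10)) = 1/(-⅒) = -10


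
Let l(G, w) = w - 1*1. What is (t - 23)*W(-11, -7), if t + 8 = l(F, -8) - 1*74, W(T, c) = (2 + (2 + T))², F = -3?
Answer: -5586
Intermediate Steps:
l(G, w) = -1 + w (l(G, w) = w - 1 = -1 + w)
W(T, c) = (4 + T)²
t = -91 (t = -8 + ((-1 - 8) - 1*74) = -8 + (-9 - 74) = -8 - 83 = -91)
(t - 23)*W(-11, -7) = (-91 - 23)*(4 - 11)² = -114*(-7)² = -114*49 = -5586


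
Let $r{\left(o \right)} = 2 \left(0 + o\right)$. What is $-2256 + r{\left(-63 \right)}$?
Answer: $-2382$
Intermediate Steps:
$r{\left(o \right)} = 2 o$
$-2256 + r{\left(-63 \right)} = -2256 + 2 \left(-63\right) = -2256 - 126 = -2382$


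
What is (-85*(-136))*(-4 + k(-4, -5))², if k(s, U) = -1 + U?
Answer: 1156000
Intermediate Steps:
(-85*(-136))*(-4 + k(-4, -5))² = (-85*(-136))*(-4 + (-1 - 5))² = 11560*(-4 - 6)² = 11560*(-10)² = 11560*100 = 1156000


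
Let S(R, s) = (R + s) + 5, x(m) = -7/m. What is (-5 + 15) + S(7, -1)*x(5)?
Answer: -27/5 ≈ -5.4000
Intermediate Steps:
S(R, s) = 5 + R + s
(-5 + 15) + S(7, -1)*x(5) = (-5 + 15) + (5 + 7 - 1)*(-7/5) = 10 + 11*(-7*⅕) = 10 + 11*(-7/5) = 10 - 77/5 = -27/5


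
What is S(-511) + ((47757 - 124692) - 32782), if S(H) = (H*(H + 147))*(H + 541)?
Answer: 5470403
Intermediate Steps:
S(H) = H*(147 + H)*(541 + H) (S(H) = (H*(147 + H))*(541 + H) = H*(147 + H)*(541 + H))
S(-511) + ((47757 - 124692) - 32782) = -511*(79527 + (-511)² + 688*(-511)) + ((47757 - 124692) - 32782) = -511*(79527 + 261121 - 351568) + (-76935 - 32782) = -511*(-10920) - 109717 = 5580120 - 109717 = 5470403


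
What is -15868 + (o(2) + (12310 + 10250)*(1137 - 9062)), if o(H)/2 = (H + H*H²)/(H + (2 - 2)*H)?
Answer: -178803858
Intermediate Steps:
o(H) = 2*(H + H³)/H (o(H) = 2*((H + H*H²)/(H + (2 - 2)*H)) = 2*((H + H³)/(H + 0*H)) = 2*((H + H³)/(H + 0)) = 2*((H + H³)/H) = 2*(H + H³)/H)
-15868 + (o(2) + (12310 + 10250)*(1137 - 9062)) = -15868 + ((2 + 2*2²) + (12310 + 10250)*(1137 - 9062)) = -15868 + ((2 + 2*4) + 22560*(-7925)) = -15868 + ((2 + 8) - 178788000) = -15868 + (10 - 178788000) = -15868 - 178787990 = -178803858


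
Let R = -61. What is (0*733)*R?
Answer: 0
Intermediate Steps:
(0*733)*R = (0*733)*(-61) = 0*(-61) = 0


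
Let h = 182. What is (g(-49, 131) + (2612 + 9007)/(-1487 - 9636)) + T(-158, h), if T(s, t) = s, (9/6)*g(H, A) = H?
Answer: -6397213/33369 ≈ -191.71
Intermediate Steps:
g(H, A) = 2*H/3
(g(-49, 131) + (2612 + 9007)/(-1487 - 9636)) + T(-158, h) = ((2/3)*(-49) + (2612 + 9007)/(-1487 - 9636)) - 158 = (-98/3 + 11619/(-11123)) - 158 = (-98/3 + 11619*(-1/11123)) - 158 = (-98/3 - 11619/11123) - 158 = -1124911/33369 - 158 = -6397213/33369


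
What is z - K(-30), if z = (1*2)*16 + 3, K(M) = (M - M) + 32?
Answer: 3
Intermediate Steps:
K(M) = 32 (K(M) = 0 + 32 = 32)
z = 35 (z = 2*16 + 3 = 32 + 3 = 35)
z - K(-30) = 35 - 1*32 = 35 - 32 = 3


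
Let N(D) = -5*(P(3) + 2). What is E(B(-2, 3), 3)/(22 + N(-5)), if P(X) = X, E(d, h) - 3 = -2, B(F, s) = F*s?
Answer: -⅓ ≈ -0.33333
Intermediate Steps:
E(d, h) = 1 (E(d, h) = 3 - 2 = 1)
N(D) = -25 (N(D) = -5*(3 + 2) = -5*5 = -25)
E(B(-2, 3), 3)/(22 + N(-5)) = 1/(22 - 25) = 1/(-3) = 1*(-⅓) = -⅓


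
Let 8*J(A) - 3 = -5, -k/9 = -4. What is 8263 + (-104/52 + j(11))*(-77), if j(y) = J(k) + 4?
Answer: 32513/4 ≈ 8128.3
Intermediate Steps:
k = 36 (k = -9*(-4) = 36)
J(A) = -1/4 (J(A) = 3/8 + (1/8)*(-5) = 3/8 - 5/8 = -1/4)
j(y) = 15/4 (j(y) = -1/4 + 4 = 15/4)
8263 + (-104/52 + j(11))*(-77) = 8263 + (-104/52 + 15/4)*(-77) = 8263 + (-104*1/52 + 15/4)*(-77) = 8263 + (-2 + 15/4)*(-77) = 8263 + (7/4)*(-77) = 8263 - 539/4 = 32513/4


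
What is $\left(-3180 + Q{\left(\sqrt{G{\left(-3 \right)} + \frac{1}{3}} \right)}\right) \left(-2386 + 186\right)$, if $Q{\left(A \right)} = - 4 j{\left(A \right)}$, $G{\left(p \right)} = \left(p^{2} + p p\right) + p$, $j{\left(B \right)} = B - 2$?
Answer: $6978400 + \frac{8800 \sqrt{138}}{3} \approx 7.0129 \cdot 10^{6}$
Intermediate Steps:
$j{\left(B \right)} = -2 + B$
$G{\left(p \right)} = p + 2 p^{2}$ ($G{\left(p \right)} = \left(p^{2} + p^{2}\right) + p = 2 p^{2} + p = p + 2 p^{2}$)
$Q{\left(A \right)} = 8 - 4 A$ ($Q{\left(A \right)} = - 4 \left(-2 + A\right) = 8 - 4 A$)
$\left(-3180 + Q{\left(\sqrt{G{\left(-3 \right)} + \frac{1}{3}} \right)}\right) \left(-2386 + 186\right) = \left(-3180 + \left(8 - 4 \sqrt{- 3 \left(1 + 2 \left(-3\right)\right) + \frac{1}{3}}\right)\right) \left(-2386 + 186\right) = \left(-3180 + \left(8 - 4 \sqrt{- 3 \left(1 - 6\right) + \frac{1}{3}}\right)\right) \left(-2200\right) = \left(-3180 + \left(8 - 4 \sqrt{\left(-3\right) \left(-5\right) + \frac{1}{3}}\right)\right) \left(-2200\right) = \left(-3180 + \left(8 - 4 \sqrt{15 + \frac{1}{3}}\right)\right) \left(-2200\right) = \left(-3180 + \left(8 - 4 \sqrt{\frac{46}{3}}\right)\right) \left(-2200\right) = \left(-3180 + \left(8 - 4 \frac{\sqrt{138}}{3}\right)\right) \left(-2200\right) = \left(-3180 + \left(8 - \frac{4 \sqrt{138}}{3}\right)\right) \left(-2200\right) = \left(-3172 - \frac{4 \sqrt{138}}{3}\right) \left(-2200\right) = 6978400 + \frac{8800 \sqrt{138}}{3}$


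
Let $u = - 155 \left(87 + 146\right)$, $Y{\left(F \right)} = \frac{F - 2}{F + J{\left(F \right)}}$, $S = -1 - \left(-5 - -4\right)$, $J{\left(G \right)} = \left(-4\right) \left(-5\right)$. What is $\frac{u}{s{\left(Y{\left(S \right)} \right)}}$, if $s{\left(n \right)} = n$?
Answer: $361150$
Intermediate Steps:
$J{\left(G \right)} = 20$
$S = 0$ ($S = -1 - \left(-5 + 4\right) = -1 - -1 = -1 + 1 = 0$)
$Y{\left(F \right)} = \frac{-2 + F}{20 + F}$ ($Y{\left(F \right)} = \frac{F - 2}{F + 20} = \frac{-2 + F}{20 + F}$)
$u = -36115$ ($u = \left(-155\right) 233 = -36115$)
$\frac{u}{s{\left(Y{\left(S \right)} \right)}} = - \frac{36115}{\frac{1}{20 + 0} \left(-2 + 0\right)} = - \frac{36115}{\frac{1}{20} \left(-2\right)} = - \frac{36115}{- \frac{1}{10}} = \left(-36115\right) \left(-10\right) = 361150$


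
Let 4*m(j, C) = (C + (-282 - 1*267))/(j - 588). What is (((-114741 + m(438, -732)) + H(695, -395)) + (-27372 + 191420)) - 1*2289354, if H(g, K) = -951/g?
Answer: -62273285287/27800 ≈ -2.2400e+6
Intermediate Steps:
m(j, C) = (-549 + C)/(4*(-588 + j)) (m(j, C) = ((C + (-282 - 1*267))/(j - 588))/4 = ((C + (-282 - 267))/(-588 + j))/4 = ((C - 549)/(-588 + j))/4 = ((-549 + C)/(-588 + j))/4 = (-549 + C)/(4*(-588 + j)))
(((-114741 + m(438, -732)) + H(695, -395)) + (-27372 + 191420)) - 1*2289354 = (((-114741 + (-549 - 732)/(4*(-588 + 438))) - 951/695) + (-27372 + 191420)) - 1*2289354 = (((-114741 + (1/4)*(-1281)/(-150)) - 951*1/695) + 164048) - 2289354 = (((-114741 + (1/4)*(-1/150)*(-1281)) - 951/695) + 164048) - 2289354 = (((-114741 + 427/200) - 951/695) + 164048) - 2289354 = ((-22947773/200 - 951/695) + 164048) - 2289354 = (-3189778487/27800 + 164048) - 2289354 = 1370755913/27800 - 2289354 = -62273285287/27800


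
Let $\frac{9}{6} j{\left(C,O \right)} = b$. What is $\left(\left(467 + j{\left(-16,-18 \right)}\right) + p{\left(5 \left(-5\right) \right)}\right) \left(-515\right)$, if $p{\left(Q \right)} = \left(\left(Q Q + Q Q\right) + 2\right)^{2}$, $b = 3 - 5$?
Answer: $- \frac{2422513135}{3} \approx -8.075 \cdot 10^{8}$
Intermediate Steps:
$b = -2$ ($b = 3 - 5 = -2$)
$j{\left(C,O \right)} = - \frac{4}{3}$ ($j{\left(C,O \right)} = \frac{2}{3} \left(-2\right) = - \frac{4}{3}$)
$p{\left(Q \right)} = \left(2 + 2 Q^{2}\right)^{2}$ ($p{\left(Q \right)} = \left(\left(Q^{2} + Q^{2}\right) + 2\right)^{2} = \left(2 Q^{2} + 2\right)^{2} = \left(2 + 2 Q^{2}\right)^{2}$)
$\left(\left(467 + j{\left(-16,-18 \right)}\right) + p{\left(5 \left(-5\right) \right)}\right) \left(-515\right) = \left(\left(467 - \frac{4}{3}\right) + 4 \left(1 + \left(5 \left(-5\right)\right)^{2}\right)^{2}\right) \left(-515\right) = \left(\frac{1397}{3} + 4 \left(1 + \left(-25\right)^{2}\right)^{2}\right) \left(-515\right) = \left(\frac{1397}{3} + 4 \left(1 + 625\right)^{2}\right) \left(-515\right) = \left(\frac{1397}{3} + 4 \cdot 626^{2}\right) \left(-515\right) = \left(\frac{1397}{3} + 4 \cdot 391876\right) \left(-515\right) = \left(\frac{1397}{3} + 1567504\right) \left(-515\right) = \frac{4703909}{3} \left(-515\right) = - \frac{2422513135}{3}$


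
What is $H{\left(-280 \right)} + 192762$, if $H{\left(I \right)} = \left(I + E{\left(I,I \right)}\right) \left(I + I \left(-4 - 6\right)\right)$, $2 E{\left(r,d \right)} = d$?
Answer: $-865638$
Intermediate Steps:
$E{\left(r,d \right)} = \frac{d}{2}$
$H{\left(I \right)} = - \frac{27 I^{2}}{2}$ ($H{\left(I \right)} = \left(I + \frac{I}{2}\right) \left(I + I \left(-4 - 6\right)\right) = \frac{3 I}{2} \left(I + I \left(-10\right)\right) = \frac{3 I}{2} \left(I - 10 I\right) = \frac{3 I}{2} \left(- 9 I\right) = - \frac{27 I^{2}}{2}$)
$H{\left(-280 \right)} + 192762 = - \frac{27 \left(-280\right)^{2}}{2} + 192762 = \left(- \frac{27}{2}\right) 78400 + 192762 = -1058400 + 192762 = -865638$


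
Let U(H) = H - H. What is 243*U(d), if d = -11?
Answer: 0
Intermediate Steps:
U(H) = 0
243*U(d) = 243*0 = 0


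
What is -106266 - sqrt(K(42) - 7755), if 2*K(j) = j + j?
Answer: -106266 - 3*I*sqrt(857) ≈ -1.0627e+5 - 87.824*I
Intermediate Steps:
K(j) = j (K(j) = (j + j)/2 = (2*j)/2 = j)
-106266 - sqrt(K(42) - 7755) = -106266 - sqrt(42 - 7755) = -106266 - sqrt(-7713) = -106266 - 3*I*sqrt(857)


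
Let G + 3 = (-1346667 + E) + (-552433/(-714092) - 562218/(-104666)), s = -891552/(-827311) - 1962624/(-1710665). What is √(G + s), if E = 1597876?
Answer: 3*√54070689971673987870978825132423596308867381535/1391810059788488671430 ≈ 501.21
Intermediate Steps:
s = 165728801376/74486945885 (s = -891552*(-1/827311) - 1962624*(-1/1710665) = 891552/827311 + 103296/90035 = 165728801376/74486945885 ≈ 2.2249)
G = 9387942722587233/37370576636 (G = -3 + ((-1346667 + 1597876) + (-552433/(-714092) - 562218/(-104666))) = -3 + (251209 + (-552433*(-1/714092) - 562218*(-1/104666))) = -3 + (251209 + (552433/714092 + 281109/52333)) = -3 + (251209 + 229648164217/37370576636) = -3 + 9388054834317141/37370576636 = 9387942722587233/37370576636 ≈ 2.5121e+5)
√(G + s) = √(9387942722587233/37370576636 + 165728801376/74486945885) = √(699285374929707405893137341/2783620119576977342860) = 3*√54070689971673987870978825132423596308867381535/1391810059788488671430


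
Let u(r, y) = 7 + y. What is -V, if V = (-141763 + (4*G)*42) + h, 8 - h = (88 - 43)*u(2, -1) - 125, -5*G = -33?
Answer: 703956/5 ≈ 1.4079e+5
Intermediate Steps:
G = 33/5 (G = -⅕*(-33) = 33/5 ≈ 6.6000)
h = -137 (h = 8 - ((88 - 43)*(7 - 1) - 125) = 8 - (45*6 - 125) = 8 - (270 - 125) = 8 - 1*145 = 8 - 145 = -137)
V = -703956/5 (V = (-141763 + (4*(33/5))*42) - 137 = (-141763 + (132/5)*42) - 137 = (-141763 + 5544/5) - 137 = -703271/5 - 137 = -703956/5 ≈ -1.4079e+5)
-V = -1*(-703956/5) = 703956/5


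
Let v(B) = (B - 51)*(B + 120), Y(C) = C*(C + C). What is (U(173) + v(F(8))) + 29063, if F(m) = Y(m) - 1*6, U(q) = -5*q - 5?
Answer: 45375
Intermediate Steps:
U(q) = -5 - 5*q
Y(C) = 2*C**2 (Y(C) = C*(2*C) = 2*C**2)
F(m) = -6 + 2*m**2 (F(m) = 2*m**2 - 1*6 = 2*m**2 - 6 = -6 + 2*m**2)
v(B) = (-51 + B)*(120 + B)
(U(173) + v(F(8))) + 29063 = ((-5 - 5*173) + (-6120 + (-6 + 2*8**2)**2 + 69*(-6 + 2*8**2))) + 29063 = ((-5 - 865) + (-6120 + (-6 + 2*64)**2 + 69*(-6 + 2*64))) + 29063 = (-870 + (-6120 + (-6 + 128)**2 + 69*(-6 + 128))) + 29063 = (-870 + (-6120 + 122**2 + 69*122)) + 29063 = (-870 + (-6120 + 14884 + 8418)) + 29063 = (-870 + 17182) + 29063 = 16312 + 29063 = 45375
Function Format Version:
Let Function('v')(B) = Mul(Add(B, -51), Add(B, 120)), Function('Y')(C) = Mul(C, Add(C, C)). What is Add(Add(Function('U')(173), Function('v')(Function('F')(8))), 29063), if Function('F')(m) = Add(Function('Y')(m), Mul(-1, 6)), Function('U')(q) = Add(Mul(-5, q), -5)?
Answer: 45375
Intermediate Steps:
Function('U')(q) = Add(-5, Mul(-5, q))
Function('Y')(C) = Mul(2, Pow(C, 2)) (Function('Y')(C) = Mul(C, Mul(2, C)) = Mul(2, Pow(C, 2)))
Function('F')(m) = Add(-6, Mul(2, Pow(m, 2))) (Function('F')(m) = Add(Mul(2, Pow(m, 2)), Mul(-1, 6)) = Add(Mul(2, Pow(m, 2)), -6) = Add(-6, Mul(2, Pow(m, 2))))
Function('v')(B) = Mul(Add(-51, B), Add(120, B))
Add(Add(Function('U')(173), Function('v')(Function('F')(8))), 29063) = Add(Add(Add(-5, Mul(-5, 173)), Add(-6120, Pow(Add(-6, Mul(2, Pow(8, 2))), 2), Mul(69, Add(-6, Mul(2, Pow(8, 2)))))), 29063) = Add(Add(Add(-5, -865), Add(-6120, Pow(Add(-6, Mul(2, 64)), 2), Mul(69, Add(-6, Mul(2, 64))))), 29063) = Add(Add(-870, Add(-6120, Pow(Add(-6, 128), 2), Mul(69, Add(-6, 128)))), 29063) = Add(Add(-870, Add(-6120, Pow(122, 2), Mul(69, 122))), 29063) = Add(Add(-870, Add(-6120, 14884, 8418)), 29063) = Add(Add(-870, 17182), 29063) = Add(16312, 29063) = 45375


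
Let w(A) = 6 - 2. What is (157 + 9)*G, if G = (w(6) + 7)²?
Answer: 20086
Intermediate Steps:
w(A) = 4
G = 121 (G = (4 + 7)² = 11² = 121)
(157 + 9)*G = (157 + 9)*121 = 166*121 = 20086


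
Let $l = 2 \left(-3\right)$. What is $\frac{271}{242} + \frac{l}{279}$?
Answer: $\frac{24719}{22506} \approx 1.0983$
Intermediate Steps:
$l = -6$
$\frac{271}{242} + \frac{l}{279} = \frac{271}{242} - \frac{6}{279} = 271 \cdot \frac{1}{242} - \frac{2}{93} = \frac{271}{242} - \frac{2}{93} = \frac{24719}{22506}$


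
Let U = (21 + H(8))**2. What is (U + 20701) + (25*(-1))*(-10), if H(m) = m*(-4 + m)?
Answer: 23760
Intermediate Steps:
U = 2809 (U = (21 + 8*(-4 + 8))**2 = (21 + 8*4)**2 = (21 + 32)**2 = 53**2 = 2809)
(U + 20701) + (25*(-1))*(-10) = (2809 + 20701) + (25*(-1))*(-10) = 23510 - 25*(-10) = 23510 + 250 = 23760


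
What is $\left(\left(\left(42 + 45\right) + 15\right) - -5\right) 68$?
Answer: $7276$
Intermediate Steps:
$\left(\left(\left(42 + 45\right) + 15\right) - -5\right) 68 = \left(\left(87 + 15\right) + 5\right) 68 = \left(102 + 5\right) 68 = 107 \cdot 68 = 7276$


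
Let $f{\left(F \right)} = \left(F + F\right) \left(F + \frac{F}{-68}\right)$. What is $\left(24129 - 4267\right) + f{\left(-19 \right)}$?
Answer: $\frac{699495}{34} \approx 20573.0$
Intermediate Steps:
$f{\left(F \right)} = \frac{67 F^{2}}{34}$ ($f{\left(F \right)} = 2 F \left(F + F \left(- \frac{1}{68}\right)\right) = 2 F \left(F - \frac{F}{68}\right) = 2 F \frac{67 F}{68} = \frac{67 F^{2}}{34}$)
$\left(24129 - 4267\right) + f{\left(-19 \right)} = \left(24129 - 4267\right) + \frac{67 \left(-19\right)^{2}}{34} = 19862 + \frac{67}{34} \cdot 361 = 19862 + \frac{24187}{34} = \frac{699495}{34}$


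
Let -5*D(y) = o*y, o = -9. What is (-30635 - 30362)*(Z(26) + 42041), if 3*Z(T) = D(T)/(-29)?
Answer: -371829599399/145 ≈ -2.5643e+9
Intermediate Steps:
D(y) = 9*y/5 (D(y) = -(-9)*y/5 = 9*y/5)
Z(T) = -3*T/145 (Z(T) = ((9*T/5)/(-29))/3 = ((9*T/5)*(-1/29))/3 = (-9*T/145)/3 = -3*T/145)
(-30635 - 30362)*(Z(26) + 42041) = (-30635 - 30362)*(-3/145*26 + 42041) = -60997*(-78/145 + 42041) = -60997*6095867/145 = -371829599399/145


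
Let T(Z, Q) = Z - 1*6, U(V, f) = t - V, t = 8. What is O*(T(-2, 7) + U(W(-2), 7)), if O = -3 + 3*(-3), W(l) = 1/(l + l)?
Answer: -3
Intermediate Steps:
W(l) = 1/(2*l)
U(V, f) = 8 - V
T(Z, Q) = -6 + Z (T(Z, Q) = Z - 6 = -6 + Z)
O = -12 (O = -3 - 9 = -12)
O*(T(-2, 7) + U(W(-2), 7)) = -12*((-6 - 2) + (8 - 1/(2*(-2)))) = -12*(-8 + (8 - (-1)/(2*2))) = -12*(-8 + (8 - 1*(-1/4))) = -12*(-8 + (8 + 1/4)) = -12*(-8 + 33/4) = -12*1/4 = -3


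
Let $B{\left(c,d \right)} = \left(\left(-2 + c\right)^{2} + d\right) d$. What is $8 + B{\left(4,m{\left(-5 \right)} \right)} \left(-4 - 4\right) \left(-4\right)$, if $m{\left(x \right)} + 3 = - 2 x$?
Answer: $2472$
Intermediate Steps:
$m{\left(x \right)} = -3 - 2 x$
$B{\left(c,d \right)} = d \left(d + \left(-2 + c\right)^{2}\right)$ ($B{\left(c,d \right)} = \left(d + \left(-2 + c\right)^{2}\right) d = d \left(d + \left(-2 + c\right)^{2}\right)$)
$8 + B{\left(4,m{\left(-5 \right)} \right)} \left(-4 - 4\right) \left(-4\right) = 8 + \left(-3 - -10\right) \left(\left(-3 - -10\right) + \left(-2 + 4\right)^{2}\right) \left(-4 - 4\right) \left(-4\right) = 8 + \left(-3 + 10\right) \left(\left(-3 + 10\right) + 2^{2}\right) \left(\left(-8\right) \left(-4\right)\right) = 8 + 7 \left(7 + 4\right) 32 = 8 + 7 \cdot 11 \cdot 32 = 8 + 77 \cdot 32 = 8 + 2464 = 2472$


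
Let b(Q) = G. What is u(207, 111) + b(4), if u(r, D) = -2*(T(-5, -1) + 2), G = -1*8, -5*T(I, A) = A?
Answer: -62/5 ≈ -12.400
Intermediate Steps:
T(I, A) = -A/5
G = -8
b(Q) = -8
u(r, D) = -22/5 (u(r, D) = -2*(-1/5*(-1) + 2) = -2*(1/5 + 2) = -2*11/5 = -22/5)
u(207, 111) + b(4) = -22/5 - 8 = -62/5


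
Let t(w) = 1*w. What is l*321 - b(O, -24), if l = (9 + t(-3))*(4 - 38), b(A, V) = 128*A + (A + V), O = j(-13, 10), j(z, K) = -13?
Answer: -63783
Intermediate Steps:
t(w) = w
O = -13
b(A, V) = V + 129*A
l = -204 (l = (9 - 3)*(4 - 38) = 6*(-34) = -204)
l*321 - b(O, -24) = -204*321 - (-24 + 129*(-13)) = -65484 - (-24 - 1677) = -65484 - 1*(-1701) = -65484 + 1701 = -63783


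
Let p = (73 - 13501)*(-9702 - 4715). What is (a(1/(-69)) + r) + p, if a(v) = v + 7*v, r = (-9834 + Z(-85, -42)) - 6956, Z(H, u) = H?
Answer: 13356647461/69 ≈ 1.9357e+8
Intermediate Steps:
r = -16875 (r = (-9834 - 85) - 6956 = -9919 - 6956 = -16875)
a(v) = 8*v
p = 193591476 (p = -13428*(-14417) = 193591476)
(a(1/(-69)) + r) + p = (8/(-69) - 16875) + 193591476 = (8*(-1/69) - 16875) + 193591476 = (-8/69 - 16875) + 193591476 = -1164383/69 + 193591476 = 13356647461/69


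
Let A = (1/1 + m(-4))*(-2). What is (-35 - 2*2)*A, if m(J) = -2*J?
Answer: 702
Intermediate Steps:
A = -18 (A = (1/1 - 2*(-4))*(-2) = (1 + 8)*(-2) = 9*(-2) = -18)
(-35 - 2*2)*A = (-35 - 2*2)*(-18) = (-35 - 4)*(-18) = -39*(-18) = 702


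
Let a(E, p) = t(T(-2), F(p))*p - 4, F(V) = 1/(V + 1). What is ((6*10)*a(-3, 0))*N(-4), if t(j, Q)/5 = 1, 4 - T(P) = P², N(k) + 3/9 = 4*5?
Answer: -4720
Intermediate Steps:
N(k) = 59/3 (N(k) = -⅓ + 4*5 = -⅓ + 20 = 59/3)
F(V) = 1/(1 + V)
T(P) = 4 - P²
t(j, Q) = 5 (t(j, Q) = 5*1 = 5)
a(E, p) = -4 + 5*p (a(E, p) = 5*p - 4 = -4 + 5*p)
((6*10)*a(-3, 0))*N(-4) = ((6*10)*(-4 + 5*0))*(59/3) = (60*(-4 + 0))*(59/3) = (60*(-4))*(59/3) = -240*59/3 = -4720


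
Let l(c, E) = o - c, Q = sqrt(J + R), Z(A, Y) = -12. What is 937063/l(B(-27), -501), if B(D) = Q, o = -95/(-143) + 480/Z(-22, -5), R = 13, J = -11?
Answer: -753750050625/31599727 + 19162001287*sqrt(2)/31599727 ≈ -22995.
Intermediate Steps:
o = -5625/143 (o = -95/(-143) + 480/(-12) = -95*(-1/143) + 480*(-1/12) = 95/143 - 40 = -5625/143 ≈ -39.336)
Q = sqrt(2) (Q = sqrt(-11 + 13) = sqrt(2) ≈ 1.4142)
B(D) = sqrt(2)
l(c, E) = -5625/143 - c
937063/l(B(-27), -501) = 937063/(-5625/143 - sqrt(2))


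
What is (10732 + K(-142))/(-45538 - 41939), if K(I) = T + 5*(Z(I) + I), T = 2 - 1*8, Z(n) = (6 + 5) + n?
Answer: -9361/87477 ≈ -0.10701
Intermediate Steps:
Z(n) = 11 + n
T = -6 (T = 2 - 8 = -6)
K(I) = 49 + 10*I (K(I) = -6 + 5*((11 + I) + I) = -6 + 5*(11 + 2*I) = -6 + (55 + 10*I) = 49 + 10*I)
(10732 + K(-142))/(-45538 - 41939) = (10732 + (49 + 10*(-142)))/(-45538 - 41939) = (10732 + (49 - 1420))/(-87477) = (10732 - 1371)*(-1/87477) = 9361*(-1/87477) = -9361/87477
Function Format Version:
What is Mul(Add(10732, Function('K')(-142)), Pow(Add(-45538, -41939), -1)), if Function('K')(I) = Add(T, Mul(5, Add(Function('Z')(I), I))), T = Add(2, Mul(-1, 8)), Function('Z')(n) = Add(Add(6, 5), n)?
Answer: Rational(-9361, 87477) ≈ -0.10701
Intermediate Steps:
Function('Z')(n) = Add(11, n)
T = -6 (T = Add(2, -8) = -6)
Function('K')(I) = Add(49, Mul(10, I)) (Function('K')(I) = Add(-6, Mul(5, Add(Add(11, I), I))) = Add(-6, Mul(5, Add(11, Mul(2, I)))) = Add(-6, Add(55, Mul(10, I))) = Add(49, Mul(10, I)))
Mul(Add(10732, Function('K')(-142)), Pow(Add(-45538, -41939), -1)) = Mul(Add(10732, Add(49, Mul(10, -142))), Pow(Add(-45538, -41939), -1)) = Mul(Add(10732, Add(49, -1420)), Pow(-87477, -1)) = Mul(Add(10732, -1371), Rational(-1, 87477)) = Mul(9361, Rational(-1, 87477)) = Rational(-9361, 87477)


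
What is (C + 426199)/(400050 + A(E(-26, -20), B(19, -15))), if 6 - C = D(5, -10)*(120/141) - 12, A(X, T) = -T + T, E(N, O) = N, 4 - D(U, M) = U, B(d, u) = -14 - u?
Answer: 6677413/6267450 ≈ 1.0654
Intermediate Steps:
D(U, M) = 4 - U
A(X, T) = 0
C = 886/47 (C = 6 - ((4 - 1*5)*(120/141) - 12) = 6 - ((4 - 5)*(120*(1/141)) - 12) = 6 - (-1*40/47 - 12) = 6 - (-40/47 - 12) = 6 - 1*(-604/47) = 6 + 604/47 = 886/47 ≈ 18.851)
(C + 426199)/(400050 + A(E(-26, -20), B(19, -15))) = (886/47 + 426199)/(400050 + 0) = (20032239/47)/400050 = (20032239/47)*(1/400050) = 6677413/6267450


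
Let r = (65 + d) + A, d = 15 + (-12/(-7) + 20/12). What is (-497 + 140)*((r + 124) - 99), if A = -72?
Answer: -12988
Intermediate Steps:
d = 386/21 (d = 15 + (-12*(-1/7) + 20*(1/12)) = 15 + (12/7 + 5/3) = 15 + 71/21 = 386/21 ≈ 18.381)
r = 239/21 (r = (65 + 386/21) - 72 = 1751/21 - 72 = 239/21 ≈ 11.381)
(-497 + 140)*((r + 124) - 99) = (-497 + 140)*((239/21 + 124) - 99) = -357*(2843/21 - 99) = -357*764/21 = -12988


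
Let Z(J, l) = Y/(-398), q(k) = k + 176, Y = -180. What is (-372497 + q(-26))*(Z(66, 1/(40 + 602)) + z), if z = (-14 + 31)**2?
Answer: -21447559547/199 ≈ -1.0778e+8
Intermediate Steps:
q(k) = 176 + k
z = 289 (z = 17**2 = 289)
Z(J, l) = 90/199 (Z(J, l) = -180/(-398) = -180*(-1/398) = 90/199)
(-372497 + q(-26))*(Z(66, 1/(40 + 602)) + z) = (-372497 + (176 - 26))*(90/199 + 289) = (-372497 + 150)*(57601/199) = -372347*57601/199 = -21447559547/199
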